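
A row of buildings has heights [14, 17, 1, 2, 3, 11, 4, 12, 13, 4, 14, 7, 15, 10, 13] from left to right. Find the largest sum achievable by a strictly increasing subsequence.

71

Let S[i] be the best sum of a strictly increasing subsequence ending at i:
i:      1  2  3  4  5  6  7  8  9 10 11 12 13 14 15
a[i]:  14 17  1  2  3 11  4 12 13  4 14  7 15 10 13
S:     14 31  1  3  6 17 10 29 42 10 56 17 71 27 42
Maximum is 71 (e.g. 1 + 2 + 3 + 11 + 12 + 13 + 14 + 15).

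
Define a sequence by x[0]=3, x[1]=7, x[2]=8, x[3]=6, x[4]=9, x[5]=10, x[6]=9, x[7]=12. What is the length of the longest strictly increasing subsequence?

6

Let dp[i] be the length of the longest such subsequence ending at index i:
i:      0  1  2  3  4  5  6  7
x[i]:   3  7  8  6  9 10  9 12
dp:     1  2  3  2  4  5  4  6
Maximum dp value is 6.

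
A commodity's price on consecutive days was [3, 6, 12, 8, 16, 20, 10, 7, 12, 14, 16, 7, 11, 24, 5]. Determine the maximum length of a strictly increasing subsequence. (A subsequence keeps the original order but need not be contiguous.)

8

Let dp[i] be the length of the longest such subsequence ending at index i:
i:      1  2  3  4  5  6  7  8  9 10 11 12 13 14 15
a[i]:   3  6 12  8 16 20 10  7 12 14 16  7 11 24  5
dp:     1  2  3  3  4  5  4  3  5  6  7  3  5  8  2
Maximum dp value is 8.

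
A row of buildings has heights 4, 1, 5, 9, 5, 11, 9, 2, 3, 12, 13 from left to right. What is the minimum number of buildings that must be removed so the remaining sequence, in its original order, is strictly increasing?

5

Fewest deletions = n − (longest strictly increasing subsequence).
i:      1  2  3  4  5  6  7  8  9 10 11
a[i]:   4  1  5  9  5 11  9  2  3 12 13
dp:     1  1  2  3  2  4  3  2  3  5  6
max dp = 6, so deletions = 11 − 6 = 5.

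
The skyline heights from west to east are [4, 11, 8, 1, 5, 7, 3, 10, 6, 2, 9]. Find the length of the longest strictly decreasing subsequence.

5

Let dp[i] be the longest strictly decreasing subsequence ending at i:
i:      1  2  3  4  5  6  7  8  9 10 11
a[i]:   4 11  8  1  5  7  3 10  6  2  9
dp:     1  1  2  3  3  3  4  2  4  5  3
Maximum is 5.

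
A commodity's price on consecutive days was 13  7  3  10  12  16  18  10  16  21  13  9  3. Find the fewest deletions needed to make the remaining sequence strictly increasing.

7

Fewest deletions = n − (longest strictly increasing subsequence).
Patience tails:
13 → extends → [13]
7 → replaces 13 → [7]
3 → replaces 7 → [3]
10 → extends → [3, 10]
12 → extends → [3, 10, 12]
16 → extends → [3, 10, 12, 16]
18 → extends → [3, 10, 12, 16, 18]
10 → already a tail → [3, 10, 12, 16, 18]
16 → already a tail → [3, 10, 12, 16, 18]
21 → extends → [3, 10, 12, 16, 18, 21]
13 → replaces 16 → [3, 10, 12, 13, 18, 21]
9 → replaces 10 → [3, 9, 12, 13, 18, 21]
3 → already a tail → [3, 9, 12, 13, 18, 21]
Longest strictly increasing subsequence has length 6, so deletions = 13 − 6 = 7.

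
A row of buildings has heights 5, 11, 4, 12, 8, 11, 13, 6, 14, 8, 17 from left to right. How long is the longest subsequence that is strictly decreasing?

3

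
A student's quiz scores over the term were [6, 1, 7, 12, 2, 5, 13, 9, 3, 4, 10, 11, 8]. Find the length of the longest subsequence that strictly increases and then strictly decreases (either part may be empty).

7

inc[i] = longest strictly increasing subsequence ending at i; dec[i] = longest strictly decreasing subsequence starting at i:
i:      1  2  3  4  5  6  7  8  9 10 11 12 13
a[i]:   6  1  7 12  2  5 13  9  3  4 10 11  8
inc:    1  1  2  3  2  3  4  4  3  4  5  6  5
dec:    3  1  3  3  1  2  3  2  1  1  2  2  1
Best peak at i=12 (value 11): inc=6, dec=2, length 6+2−1 = 7.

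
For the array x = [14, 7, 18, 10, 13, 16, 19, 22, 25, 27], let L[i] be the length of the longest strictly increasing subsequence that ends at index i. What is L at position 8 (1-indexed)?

6

dp[i] = 1 + max{dp[j] : j<i, x[j]<x[i]} (or 1 if no such j):
i:      1  2  3  4  5  6  7  8  9 10
x[i]:  14  7 18 10 13 16 19 22 25 27
dp:     1  1  2  2  3  4  5  6  7  8
At index 8 the value is 6.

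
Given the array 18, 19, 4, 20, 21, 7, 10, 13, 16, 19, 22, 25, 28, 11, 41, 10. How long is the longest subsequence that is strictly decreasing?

4

Negate each value so 'decreasing' becomes 'increasing', then run patience tails on the negated sequence:
-18 → extends → [-18]
-19 → replaces -18 → [-19]
-4 → extends → [-19, -4]
-20 → replaces -19 → [-20, -4]
-21 → replaces -20 → [-21, -4]
-7 → replaces -4 → [-21, -7]
-10 → replaces -7 → [-21, -10]
-13 → replaces -10 → [-21, -13]
-16 → replaces -13 → [-21, -16]
-19 → replaces -16 → [-21, -19]
-22 → replaces -21 → [-22, -19]
-25 → replaces -22 → [-25, -19]
-28 → replaces -25 → [-28, -19]
-11 → extends → [-28, -19, -11]
-41 → replaces -28 → [-41, -19, -11]
-10 → extends → [-41, -19, -11, -10]
Four tails, so the longest strictly decreasing subsequence of the original has length 4.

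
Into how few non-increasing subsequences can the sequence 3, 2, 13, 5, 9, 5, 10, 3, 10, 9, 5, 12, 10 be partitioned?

5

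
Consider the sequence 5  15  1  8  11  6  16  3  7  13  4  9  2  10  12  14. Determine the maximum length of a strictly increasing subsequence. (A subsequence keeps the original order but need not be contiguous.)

Let dp[i] be the length of the longest such subsequence ending at index i:
i:      1  2  3  4  5  6  7  8  9 10 11 12 13 14 15 16
a[i]:   5 15  1  8 11  6 16  3  7 13  4  9  2 10 12 14
dp:     1  2  1  2  3  2  4  2  3  4  3  4  2  5  6  7
Maximum dp value is 7.

7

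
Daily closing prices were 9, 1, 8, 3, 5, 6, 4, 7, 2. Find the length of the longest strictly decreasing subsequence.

Let dp[i] be the longest strictly decreasing subsequence ending at i:
i:     1 2 3 4 5 6 7 8 9
a[i]:  9 1 8 3 5 6 4 7 2
dp:    1 2 2 3 3 3 4 3 5
Maximum is 5.

5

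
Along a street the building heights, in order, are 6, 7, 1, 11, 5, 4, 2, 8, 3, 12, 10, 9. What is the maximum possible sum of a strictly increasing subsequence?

36

Let S[i] be the best sum of a strictly increasing subsequence ending at i:
i:      1  2  3  4  5  6  7  8  9 10 11 12
a[i]:   6  7  1 11  5  4  2  8  3 12 10  9
S:      6 13  1 24  6  5  3 21  6 36 31 30
Maximum is 36 (e.g. 6 + 7 + 11 + 12).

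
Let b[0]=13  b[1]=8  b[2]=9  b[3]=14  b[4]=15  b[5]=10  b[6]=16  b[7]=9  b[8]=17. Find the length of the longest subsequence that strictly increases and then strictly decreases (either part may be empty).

6

inc[i] = longest strictly increasing subsequence ending at i; dec[i] = longest strictly decreasing subsequence starting at i:
i:      0  1  2  3  4  5  6  7  8
b[i]:  13  8  9 14 15 10 16  9 17
inc:    1  1  2  3  4  3  5  2  6
dec:    3  1  1  3  3  2  2  1  1
Best peak at i=4 (value 15): inc=4, dec=3, length 4+3−1 = 6.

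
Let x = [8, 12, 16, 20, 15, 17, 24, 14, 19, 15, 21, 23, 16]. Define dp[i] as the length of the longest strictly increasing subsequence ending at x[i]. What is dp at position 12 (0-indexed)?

5

dp[i] = 1 + max{dp[j] : j<i, x[j]<x[i]} (or 1 if no such j):
i:      0  1  2  3  4  5  6  7  8  9 10 11 12
x[i]:   8 12 16 20 15 17 24 14 19 15 21 23 16
dp:     1  2  3  4  3  4  5  3  5  4  6  7  5
At index 12 the value is 5.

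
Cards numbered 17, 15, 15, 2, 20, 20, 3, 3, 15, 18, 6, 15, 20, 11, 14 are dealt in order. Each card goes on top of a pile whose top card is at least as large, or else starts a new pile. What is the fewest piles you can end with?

5

Place each on the leftmost legal pile:
17 → new pile 1 (tops now [17])
15 → pile 1 (tops now [15])
15 → pile 1 (tops now [15])
2 → pile 1 (tops now [2])
20 → new pile 2 (tops now [2, 20])
20 → pile 2 (tops now [2, 20])
3 → pile 2 (tops now [2, 3])
3 → pile 2 (tops now [2, 3])
15 → new pile 3 (tops now [2, 3, 15])
18 → new pile 4 (tops now [2, 3, 15, 18])
6 → pile 3 (tops now [2, 3, 6, 18])
15 → pile 4 (tops now [2, 3, 6, 15])
20 → new pile 5 (tops now [2, 3, 6, 15, 20])
11 → pile 4 (tops now [2, 3, 6, 11, 20])
14 → pile 5 (tops now [2, 3, 6, 11, 14])
Five piles.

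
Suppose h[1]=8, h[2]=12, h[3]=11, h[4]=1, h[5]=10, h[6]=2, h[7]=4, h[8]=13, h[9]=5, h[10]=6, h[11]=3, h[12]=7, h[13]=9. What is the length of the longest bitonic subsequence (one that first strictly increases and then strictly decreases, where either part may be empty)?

inc[i] = longest strictly increasing subsequence ending at i; dec[i] = longest strictly decreasing subsequence starting at i:
i:      1  2  3  4  5  6  7  8  9 10 11 12 13
h[i]:   8 12 11  1 10  2  4 13  5  6  3  7  9
inc:    1  2  2  1  2  2  3  4  4  5  3  6  7
dec:    3  5  4  1  3  1  2  3  2  2  1  1  1
Best peak at i=13 (value 9): inc=7, dec=1, length 7+1−1 = 7.

7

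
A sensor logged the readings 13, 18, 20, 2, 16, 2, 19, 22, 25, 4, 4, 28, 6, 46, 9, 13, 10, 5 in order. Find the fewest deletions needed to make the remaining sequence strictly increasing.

11

Fewest deletions = n − (longest strictly increasing subsequence).
Patience tails:
13 → extends → [13]
18 → extends → [13, 18]
20 → extends → [13, 18, 20]
2 → replaces 13 → [2, 18, 20]
16 → replaces 18 → [2, 16, 20]
2 → already a tail → [2, 16, 20]
19 → replaces 20 → [2, 16, 19]
22 → extends → [2, 16, 19, 22]
25 → extends → [2, 16, 19, 22, 25]
4 → replaces 16 → [2, 4, 19, 22, 25]
4 → already a tail → [2, 4, 19, 22, 25]
28 → extends → [2, 4, 19, 22, 25, 28]
6 → replaces 19 → [2, 4, 6, 22, 25, 28]
46 → extends → [2, 4, 6, 22, 25, 28, 46]
9 → replaces 22 → [2, 4, 6, 9, 25, 28, 46]
13 → replaces 25 → [2, 4, 6, 9, 13, 28, 46]
10 → replaces 13 → [2, 4, 6, 9, 10, 28, 46]
5 → replaces 6 → [2, 4, 5, 9, 10, 28, 46]
Longest strictly increasing subsequence has length 7, so deletions = 18 − 7 = 11.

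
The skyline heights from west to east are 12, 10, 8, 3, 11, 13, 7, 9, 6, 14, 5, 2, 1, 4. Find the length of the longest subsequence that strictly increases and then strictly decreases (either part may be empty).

inc[i] = longest strictly increasing subsequence ending at i; dec[i] = longest strictly decreasing subsequence starting at i:
i:      1  2  3  4  5  6  7  8  9 10 11 12 13 14
a[i]:  12 10  8  3 11 13  7  9  6 14  5  2  1  4
inc:    1  1  1  1  2  3  2  3  2  4  2  1  1  2
dec:    8  7  6  3  6  6  5  5  4  4  3  2  1  1
Best peak at i=1 (value 12): inc=1, dec=8, length 1+8−1 = 8.

8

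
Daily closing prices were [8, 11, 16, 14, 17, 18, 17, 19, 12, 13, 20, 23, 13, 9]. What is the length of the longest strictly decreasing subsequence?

4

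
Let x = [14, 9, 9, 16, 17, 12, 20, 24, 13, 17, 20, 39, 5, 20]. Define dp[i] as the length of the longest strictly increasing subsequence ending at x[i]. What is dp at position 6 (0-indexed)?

4

dp[i] = 1 + max{dp[j] : j<i, x[j]<x[i]} (or 1 if no such j):
i:      0  1  2  3  4  5  6  7  8  9 10 11 12 13
x[i]:  14  9  9 16 17 12 20 24 13 17 20 39  5 20
dp:     1  1  1  2  3  2  4  5  3  4  5  6  1  5
At index 6 the value is 4.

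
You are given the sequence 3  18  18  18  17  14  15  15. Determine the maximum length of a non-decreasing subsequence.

4

Track the smallest tail for each achievable length (allowing ties):
3 → extends → [3]
18 → extends → [3, 18]
18 → extends → [3, 18, 18]
18 → extends → [3, 18, 18, 18]
17 → replaces 18 → [3, 17, 18, 18]
14 → replaces 17 → [3, 14, 18, 18]
15 → replaces 18 → [3, 14, 15, 18]
15 → replaces 18 → [3, 14, 15, 15]
Four tails, so the longest non-decreasing subsequence has length 4 (e.g. 3, 18, 18, 18).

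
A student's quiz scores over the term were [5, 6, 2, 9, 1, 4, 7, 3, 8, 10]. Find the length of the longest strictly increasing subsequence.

Let dp[i] be the length of the longest such subsequence ending at index i:
i:      1  2  3  4  5  6  7  8  9 10
a[i]:   5  6  2  9  1  4  7  3  8 10
dp:     1  2  1  3  1  2  3  2  4  5
Maximum dp value is 5.

5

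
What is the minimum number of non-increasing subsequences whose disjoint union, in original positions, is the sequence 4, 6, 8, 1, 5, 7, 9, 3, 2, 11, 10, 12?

The minimum number of non-increasing subsequences covering a sequence equals the length of its longest strictly increasing subsequence.
LIS length is 6 (e.g. 4, 6, 8, 9, 11, 12), so 6 piles are needed.

6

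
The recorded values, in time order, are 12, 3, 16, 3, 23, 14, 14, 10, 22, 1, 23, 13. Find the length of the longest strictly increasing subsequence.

4

Track the smallest tail for each achievable length (strict):
12 → extends → [12]
3 → replaces 12 → [3]
16 → extends → [3, 16]
3 → already a tail → [3, 16]
23 → extends → [3, 16, 23]
14 → replaces 16 → [3, 14, 23]
14 → already a tail → [3, 14, 23]
10 → replaces 14 → [3, 10, 23]
22 → replaces 23 → [3, 10, 22]
1 → replaces 3 → [1, 10, 22]
23 → extends → [1, 10, 22, 23]
13 → replaces 22 → [1, 10, 13, 23]
Four tails, so the longest strictly increasing subsequence has length 4 (e.g. 12, 16, 22, 23).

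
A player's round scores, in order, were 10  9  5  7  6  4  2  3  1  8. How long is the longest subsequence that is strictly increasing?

Track the smallest tail for each achievable length (strict):
10 → extends → [10]
9 → replaces 10 → [9]
5 → replaces 9 → [5]
7 → extends → [5, 7]
6 → replaces 7 → [5, 6]
4 → replaces 5 → [4, 6]
2 → replaces 4 → [2, 6]
3 → replaces 6 → [2, 3]
1 → replaces 2 → [1, 3]
8 → extends → [1, 3, 8]
Three tails, so the longest strictly increasing subsequence has length 3 (e.g. 5, 7, 8).

3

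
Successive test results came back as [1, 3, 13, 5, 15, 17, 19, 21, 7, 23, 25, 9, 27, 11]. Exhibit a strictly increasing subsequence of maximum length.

1, 3, 13, 15, 17, 19, 21, 23, 25, 27

Patience tails give the LIS length; then backtrack through the dp parents:
1 → extends → [1]
3 → extends → [1, 3]
13 → extends → [1, 3, 13]
5 → replaces 13 → [1, 3, 5]
15 → extends → [1, 3, 5, 15]
17 → extends → [1, 3, 5, 15, 17]
19 → extends → [1, 3, 5, 15, 17, 19]
21 → extends → [1, 3, 5, 15, 17, 19, 21]
7 → replaces 15 → [1, 3, 5, 7, 17, 19, 21]
23 → extends → [1, 3, 5, 7, 17, 19, 21, 23]
25 → extends → [1, 3, 5, 7, 17, 19, 21, 23, 25]
9 → replaces 17 → [1, 3, 5, 7, 9, 19, 21, 23, 25]
27 → extends → [1, 3, 5, 7, 9, 19, 21, 23, 25, 27]
11 → replaces 19 → [1, 3, 5, 7, 9, 11, 21, 23, 25, 27]
Length 10; one witness is 1, 3, 13, 15, 17, 19, 21, 23, 25, 27.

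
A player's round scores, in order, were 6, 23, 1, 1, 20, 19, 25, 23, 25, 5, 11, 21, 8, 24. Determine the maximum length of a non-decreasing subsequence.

Track the smallest tail for each achievable length (allowing ties):
6 → extends → [6]
23 → extends → [6, 23]
1 → replaces 6 → [1, 23]
1 → replaces 23 → [1, 1]
20 → extends → [1, 1, 20]
19 → replaces 20 → [1, 1, 19]
25 → extends → [1, 1, 19, 25]
23 → replaces 25 → [1, 1, 19, 23]
25 → extends → [1, 1, 19, 23, 25]
5 → replaces 19 → [1, 1, 5, 23, 25]
11 → replaces 23 → [1, 1, 5, 11, 25]
21 → replaces 25 → [1, 1, 5, 11, 21]
8 → replaces 11 → [1, 1, 5, 8, 21]
24 → extends → [1, 1, 5, 8, 21, 24]
Six tails, so the longest non-decreasing subsequence has length 6 (e.g. 1, 1, 5, 11, 21, 24).

6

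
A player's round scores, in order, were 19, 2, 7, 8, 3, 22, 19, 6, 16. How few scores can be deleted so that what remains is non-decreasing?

5

Fewest deletions = n − (longest non-decreasing subsequence).
i:      1  2  3  4  5  6  7  8  9
a[i]:  19  2  7  8  3 22 19  6 16
dp:     1  1  2  3  2  4  4  3  4
max dp = 4, so deletions = 9 − 4 = 5.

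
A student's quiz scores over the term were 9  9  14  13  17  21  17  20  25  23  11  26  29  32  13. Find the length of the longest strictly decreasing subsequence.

3

Negate each value so 'decreasing' becomes 'increasing', then run patience tails on the negated sequence:
-9 → extends → [-9]
-9 → already a tail → [-9]
-14 → replaces -9 → [-14]
-13 → extends → [-14, -13]
-17 → replaces -14 → [-17, -13]
-21 → replaces -17 → [-21, -13]
-17 → replaces -13 → [-21, -17]
-20 → replaces -17 → [-21, -20]
-25 → replaces -21 → [-25, -20]
-23 → replaces -20 → [-25, -23]
-11 → extends → [-25, -23, -11]
-26 → replaces -25 → [-26, -23, -11]
-29 → replaces -26 → [-29, -23, -11]
-32 → replaces -29 → [-32, -23, -11]
-13 → replaces -11 → [-32, -23, -13]
Three tails, so the longest strictly decreasing subsequence of the original has length 3.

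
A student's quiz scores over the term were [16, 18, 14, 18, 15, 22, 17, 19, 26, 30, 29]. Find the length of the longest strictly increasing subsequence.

Let dp[i] be the length of the longest such subsequence ending at index i:
i:      1  2  3  4  5  6  7  8  9 10 11
a[i]:  16 18 14 18 15 22 17 19 26 30 29
dp:     1  2  1  2  2  3  3  4  5  6  6
Maximum dp value is 6.

6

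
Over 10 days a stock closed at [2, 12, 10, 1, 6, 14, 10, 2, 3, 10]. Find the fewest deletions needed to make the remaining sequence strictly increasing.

6

Fewest deletions = n − (longest strictly increasing subsequence).
Patience tails:
2 → extends → [2]
12 → extends → [2, 12]
10 → replaces 12 → [2, 10]
1 → replaces 2 → [1, 10]
6 → replaces 10 → [1, 6]
14 → extends → [1, 6, 14]
10 → replaces 14 → [1, 6, 10]
2 → replaces 6 → [1, 2, 10]
3 → replaces 10 → [1, 2, 3]
10 → extends → [1, 2, 3, 10]
Longest strictly increasing subsequence has length 4, so deletions = 10 − 4 = 6.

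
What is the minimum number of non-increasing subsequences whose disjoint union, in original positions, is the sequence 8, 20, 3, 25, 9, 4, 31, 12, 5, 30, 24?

Place each on the leftmost legal pile:
8 → new pile 1 (tops now [8])
20 → new pile 2 (tops now [8, 20])
3 → pile 1 (tops now [3, 20])
25 → new pile 3 (tops now [3, 20, 25])
9 → pile 2 (tops now [3, 9, 25])
4 → pile 2 (tops now [3, 4, 25])
31 → new pile 4 (tops now [3, 4, 25, 31])
12 → pile 3 (tops now [3, 4, 12, 31])
5 → pile 3 (tops now [3, 4, 5, 31])
30 → pile 4 (tops now [3, 4, 5, 30])
24 → pile 4 (tops now [3, 4, 5, 24])
Four piles.

4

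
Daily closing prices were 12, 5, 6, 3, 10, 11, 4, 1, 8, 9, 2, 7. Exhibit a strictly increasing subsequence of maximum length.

5, 6, 10, 11

Patience tails give the LIS length; then backtrack through the dp parents:
12 → extends → [12]
5 → replaces 12 → [5]
6 → extends → [5, 6]
3 → replaces 5 → [3, 6]
10 → extends → [3, 6, 10]
11 → extends → [3, 6, 10, 11]
4 → replaces 6 → [3, 4, 10, 11]
1 → replaces 3 → [1, 4, 10, 11]
8 → replaces 10 → [1, 4, 8, 11]
9 → replaces 11 → [1, 4, 8, 9]
2 → replaces 4 → [1, 2, 8, 9]
7 → replaces 8 → [1, 2, 7, 9]
Length 4; one witness is 5, 6, 10, 11.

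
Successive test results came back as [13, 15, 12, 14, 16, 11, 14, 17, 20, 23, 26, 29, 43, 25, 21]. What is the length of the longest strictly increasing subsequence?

9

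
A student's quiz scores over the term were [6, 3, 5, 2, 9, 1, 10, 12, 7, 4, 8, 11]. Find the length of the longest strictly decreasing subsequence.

4

Negate each value so 'decreasing' becomes 'increasing', then run patience tails on the negated sequence:
-6 → extends → [-6]
-3 → extends → [-6, -3]
-5 → replaces -3 → [-6, -5]
-2 → extends → [-6, -5, -2]
-9 → replaces -6 → [-9, -5, -2]
-1 → extends → [-9, -5, -2, -1]
-10 → replaces -9 → [-10, -5, -2, -1]
-12 → replaces -10 → [-12, -5, -2, -1]
-7 → replaces -5 → [-12, -7, -2, -1]
-4 → replaces -2 → [-12, -7, -4, -1]
-8 → replaces -7 → [-12, -8, -4, -1]
-11 → replaces -8 → [-12, -11, -4, -1]
Four tails, so the longest strictly decreasing subsequence of the original has length 4.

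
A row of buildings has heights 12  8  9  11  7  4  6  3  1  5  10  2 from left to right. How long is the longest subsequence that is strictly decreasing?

6

Let dp[i] be the longest strictly decreasing subsequence ending at i:
i:      1  2  3  4  5  6  7  8  9 10 11 12
a[i]:  12  8  9 11  7  4  6  3  1  5 10  2
dp:     1  2  2  2  3  4  4  5  6  5  3  6
Maximum is 6.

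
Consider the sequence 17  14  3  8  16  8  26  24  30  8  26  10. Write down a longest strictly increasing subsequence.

Patience tails give the LIS length; then backtrack through the dp parents:
17 → extends → [17]
14 → replaces 17 → [14]
3 → replaces 14 → [3]
8 → extends → [3, 8]
16 → extends → [3, 8, 16]
8 → already a tail → [3, 8, 16]
26 → extends → [3, 8, 16, 26]
24 → replaces 26 → [3, 8, 16, 24]
30 → extends → [3, 8, 16, 24, 30]
8 → already a tail → [3, 8, 16, 24, 30]
26 → replaces 30 → [3, 8, 16, 24, 26]
10 → replaces 16 → [3, 8, 10, 24, 26]
Length 5; one witness is 3, 8, 16, 26, 30.

3, 8, 16, 26, 30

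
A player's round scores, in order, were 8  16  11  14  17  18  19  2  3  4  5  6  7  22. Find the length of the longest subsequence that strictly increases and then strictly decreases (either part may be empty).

inc[i] = longest strictly increasing subsequence ending at i; dec[i] = longest strictly decreasing subsequence starting at i:
i:      1  2  3  4  5  6  7  8  9 10 11 12 13 14
a[i]:   8 16 11 14 17 18 19  2  3  4  5  6  7 22
inc:    1  2  2  3  4  5  6  1  2  3  4  5  6  7
dec:    2  3  2  2  2  2  2  1  1  1  1  1  1  1
Best peak at i=7 (value 19): inc=6, dec=2, length 6+2−1 = 7.

7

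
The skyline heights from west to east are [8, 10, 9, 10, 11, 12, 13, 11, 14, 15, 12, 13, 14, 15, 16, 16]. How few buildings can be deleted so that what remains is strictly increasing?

7

Fewest deletions = n − (longest strictly increasing subsequence).
Patience tails:
8 → extends → [8]
10 → extends → [8, 10]
9 → replaces 10 → [8, 9]
10 → extends → [8, 9, 10]
11 → extends → [8, 9, 10, 11]
12 → extends → [8, 9, 10, 11, 12]
13 → extends → [8, 9, 10, 11, 12, 13]
11 → already a tail → [8, 9, 10, 11, 12, 13]
14 → extends → [8, 9, 10, 11, 12, 13, 14]
15 → extends → [8, 9, 10, 11, 12, 13, 14, 15]
12 → already a tail → [8, 9, 10, 11, 12, 13, 14, 15]
13 → already a tail → [8, 9, 10, 11, 12, 13, 14, 15]
14 → already a tail → [8, 9, 10, 11, 12, 13, 14, 15]
15 → already a tail → [8, 9, 10, 11, 12, 13, 14, 15]
16 → extends → [8, 9, 10, 11, 12, 13, 14, 15, 16]
16 → already a tail → [8, 9, 10, 11, 12, 13, 14, 15, 16]
Longest strictly increasing subsequence has length 9, so deletions = 16 − 9 = 7.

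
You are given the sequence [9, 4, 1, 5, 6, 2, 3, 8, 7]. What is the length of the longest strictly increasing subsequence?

4

Let dp[i] be the length of the longest such subsequence ending at index i:
i:     1 2 3 4 5 6 7 8 9
a[i]:  9 4 1 5 6 2 3 8 7
dp:    1 1 1 2 3 2 3 4 4
Maximum dp value is 4.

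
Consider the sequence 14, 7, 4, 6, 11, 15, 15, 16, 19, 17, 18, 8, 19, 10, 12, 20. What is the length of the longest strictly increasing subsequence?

Track the smallest tail for each achievable length (strict):
14 → extends → [14]
7 → replaces 14 → [7]
4 → replaces 7 → [4]
6 → extends → [4, 6]
11 → extends → [4, 6, 11]
15 → extends → [4, 6, 11, 15]
15 → already a tail → [4, 6, 11, 15]
16 → extends → [4, 6, 11, 15, 16]
19 → extends → [4, 6, 11, 15, 16, 19]
17 → replaces 19 → [4, 6, 11, 15, 16, 17]
18 → extends → [4, 6, 11, 15, 16, 17, 18]
8 → replaces 11 → [4, 6, 8, 15, 16, 17, 18]
19 → extends → [4, 6, 8, 15, 16, 17, 18, 19]
10 → replaces 15 → [4, 6, 8, 10, 16, 17, 18, 19]
12 → replaces 16 → [4, 6, 8, 10, 12, 17, 18, 19]
20 → extends → [4, 6, 8, 10, 12, 17, 18, 19, 20]
Nine tails, so the longest strictly increasing subsequence has length 9 (e.g. 4, 6, 11, 15, 16, 17, 18, 19, 20).

9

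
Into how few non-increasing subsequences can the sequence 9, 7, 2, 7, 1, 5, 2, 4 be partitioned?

Place each on the leftmost legal pile:
9 → new pile 1 (tops now [9])
7 → pile 1 (tops now [7])
2 → pile 1 (tops now [2])
7 → new pile 2 (tops now [2, 7])
1 → pile 1 (tops now [1, 7])
5 → pile 2 (tops now [1, 5])
2 → pile 2 (tops now [1, 2])
4 → new pile 3 (tops now [1, 2, 4])
Three piles.

3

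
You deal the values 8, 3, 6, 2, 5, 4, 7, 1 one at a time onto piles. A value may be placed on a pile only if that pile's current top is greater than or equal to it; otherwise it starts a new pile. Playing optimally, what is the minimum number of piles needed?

The minimum number of non-increasing subsequences covering a sequence equals the length of its longest strictly increasing subsequence.
LIS length is 3 (e.g. 3, 6, 7), so 3 piles are needed.

3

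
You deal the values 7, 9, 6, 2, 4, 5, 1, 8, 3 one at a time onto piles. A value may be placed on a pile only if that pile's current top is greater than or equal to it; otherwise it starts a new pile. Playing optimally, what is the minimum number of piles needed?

4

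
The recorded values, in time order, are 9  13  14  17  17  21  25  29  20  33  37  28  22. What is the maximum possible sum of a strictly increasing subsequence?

Let S[i] be the best sum of a strictly increasing subsequence ending at i:
i:       1   2   3   4   5   6   7   8   9  10  11  12  13
a[i]:    9  13  14  17  17  21  25  29  20  33  37  28  22
S:       9  22  36  53  53  74  99 128  73 161 198 127  96
Maximum is 198 (e.g. 9 + 13 + 14 + 17 + 21 + 25 + 29 + 33 + 37).

198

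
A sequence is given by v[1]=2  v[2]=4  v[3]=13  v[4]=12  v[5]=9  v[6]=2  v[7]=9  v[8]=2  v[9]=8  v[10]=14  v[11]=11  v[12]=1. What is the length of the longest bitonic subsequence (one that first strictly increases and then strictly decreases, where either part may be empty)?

inc[i] = longest strictly increasing subsequence ending at i; dec[i] = longest strictly decreasing subsequence starting at i:
i:      1  2  3  4  5  6  7  8  9 10 11 12
v[i]:   2  4 13 12  9  2  9  2  8 14 11  1
inc:    1  2  3  3  3  1  3  1  3  4  4  1
dec:    2  3  5  4  3  2  3  2  2  3  2  1
Best peak at i=3 (value 13): inc=3, dec=5, length 3+5−1 = 7.

7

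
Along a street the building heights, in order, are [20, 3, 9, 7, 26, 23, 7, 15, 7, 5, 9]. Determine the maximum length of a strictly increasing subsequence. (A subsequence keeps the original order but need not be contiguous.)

3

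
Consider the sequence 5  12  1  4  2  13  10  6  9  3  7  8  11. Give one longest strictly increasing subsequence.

1, 4, 6, 7, 8, 11

Patience tails give the LIS length; then backtrack through the dp parents:
5 → extends → [5]
12 → extends → [5, 12]
1 → replaces 5 → [1, 12]
4 → replaces 12 → [1, 4]
2 → replaces 4 → [1, 2]
13 → extends → [1, 2, 13]
10 → replaces 13 → [1, 2, 10]
6 → replaces 10 → [1, 2, 6]
9 → extends → [1, 2, 6, 9]
3 → replaces 6 → [1, 2, 3, 9]
7 → replaces 9 → [1, 2, 3, 7]
8 → extends → [1, 2, 3, 7, 8]
11 → extends → [1, 2, 3, 7, 8, 11]
Length 6; one witness is 1, 4, 6, 7, 8, 11.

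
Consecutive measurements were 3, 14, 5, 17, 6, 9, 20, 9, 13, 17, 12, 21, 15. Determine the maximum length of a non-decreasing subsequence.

8

Track the smallest tail for each achievable length (allowing ties):
3 → extends → [3]
14 → extends → [3, 14]
5 → replaces 14 → [3, 5]
17 → extends → [3, 5, 17]
6 → replaces 17 → [3, 5, 6]
9 → extends → [3, 5, 6, 9]
20 → extends → [3, 5, 6, 9, 20]
9 → replaces 20 → [3, 5, 6, 9, 9]
13 → extends → [3, 5, 6, 9, 9, 13]
17 → extends → [3, 5, 6, 9, 9, 13, 17]
12 → replaces 13 → [3, 5, 6, 9, 9, 12, 17]
21 → extends → [3, 5, 6, 9, 9, 12, 17, 21]
15 → replaces 17 → [3, 5, 6, 9, 9, 12, 15, 21]
Eight tails, so the longest non-decreasing subsequence has length 8 (e.g. 3, 5, 6, 9, 9, 13, 17, 21).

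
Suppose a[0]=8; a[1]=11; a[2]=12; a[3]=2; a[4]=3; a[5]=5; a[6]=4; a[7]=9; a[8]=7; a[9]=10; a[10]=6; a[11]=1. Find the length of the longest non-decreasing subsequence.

5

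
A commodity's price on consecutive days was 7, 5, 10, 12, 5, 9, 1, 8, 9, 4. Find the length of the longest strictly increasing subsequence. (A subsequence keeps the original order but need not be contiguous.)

3

Track the smallest tail for each achievable length (strict):
7 → extends → [7]
5 → replaces 7 → [5]
10 → extends → [5, 10]
12 → extends → [5, 10, 12]
5 → already a tail → [5, 10, 12]
9 → replaces 10 → [5, 9, 12]
1 → replaces 5 → [1, 9, 12]
8 → replaces 9 → [1, 8, 12]
9 → replaces 12 → [1, 8, 9]
4 → replaces 8 → [1, 4, 9]
Three tails, so the longest strictly increasing subsequence has length 3 (e.g. 7, 10, 12).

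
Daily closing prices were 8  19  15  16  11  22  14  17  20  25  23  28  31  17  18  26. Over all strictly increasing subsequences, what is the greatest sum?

Let S[i] be the best sum of a strictly increasing subsequence ending at i:
i:       1   2   3   4   5   6   7   8   9  10  11  12  13  14  15  16
a[i]:    8  19  15  16  11  22  14  17  20  25  23  28  31  17  18  26
S:       8  27  23  39  19  61  33  56  76 101  99 129 160  56  74 127
Maximum is 160 (e.g. 8 + 15 + 16 + 17 + 20 + 25 + 28 + 31).

160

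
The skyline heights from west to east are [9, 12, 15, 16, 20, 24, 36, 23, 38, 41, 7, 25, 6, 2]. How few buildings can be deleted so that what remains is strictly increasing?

Fewest deletions = n − (longest strictly increasing subsequence).
Patience tails:
9 → extends → [9]
12 → extends → [9, 12]
15 → extends → [9, 12, 15]
16 → extends → [9, 12, 15, 16]
20 → extends → [9, 12, 15, 16, 20]
24 → extends → [9, 12, 15, 16, 20, 24]
36 → extends → [9, 12, 15, 16, 20, 24, 36]
23 → replaces 24 → [9, 12, 15, 16, 20, 23, 36]
38 → extends → [9, 12, 15, 16, 20, 23, 36, 38]
41 → extends → [9, 12, 15, 16, 20, 23, 36, 38, 41]
7 → replaces 9 → [7, 12, 15, 16, 20, 23, 36, 38, 41]
25 → replaces 36 → [7, 12, 15, 16, 20, 23, 25, 38, 41]
6 → replaces 7 → [6, 12, 15, 16, 20, 23, 25, 38, 41]
2 → replaces 6 → [2, 12, 15, 16, 20, 23, 25, 38, 41]
Longest strictly increasing subsequence has length 9, so deletions = 14 − 9 = 5.

5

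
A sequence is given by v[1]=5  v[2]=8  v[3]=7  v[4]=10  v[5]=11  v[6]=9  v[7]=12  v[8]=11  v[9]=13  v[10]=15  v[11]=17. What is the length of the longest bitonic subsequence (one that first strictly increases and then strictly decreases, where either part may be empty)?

8

inc[i] = longest strictly increasing subsequence ending at i; dec[i] = longest strictly decreasing subsequence starting at i:
i:      1  2  3  4  5  6  7  8  9 10 11
v[i]:   5  8  7 10 11  9 12 11 13 15 17
inc:    1  2  2  3  4  3  5  4  6  7  8
dec:    1  2  1  2  2  1  2  1  1  1  1
Best peak at i=11 (value 17): inc=8, dec=1, length 8+1−1 = 8.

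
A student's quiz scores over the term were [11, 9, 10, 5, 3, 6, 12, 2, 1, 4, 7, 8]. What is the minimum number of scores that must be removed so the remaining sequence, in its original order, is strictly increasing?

Fewest deletions = n − (longest strictly increasing subsequence).
Patience tails:
11 → extends → [11]
9 → replaces 11 → [9]
10 → extends → [9, 10]
5 → replaces 9 → [5, 10]
3 → replaces 5 → [3, 10]
6 → replaces 10 → [3, 6]
12 → extends → [3, 6, 12]
2 → replaces 3 → [2, 6, 12]
1 → replaces 2 → [1, 6, 12]
4 → replaces 6 → [1, 4, 12]
7 → replaces 12 → [1, 4, 7]
8 → extends → [1, 4, 7, 8]
Longest strictly increasing subsequence has length 4, so deletions = 12 − 4 = 8.

8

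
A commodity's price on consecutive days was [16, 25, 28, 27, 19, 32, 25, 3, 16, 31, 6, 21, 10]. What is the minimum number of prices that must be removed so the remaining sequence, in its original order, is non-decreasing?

9

Fewest deletions = n − (longest non-decreasing subsequence).
Patience tails:
16 → extends → [16]
25 → extends → [16, 25]
28 → extends → [16, 25, 28]
27 → replaces 28 → [16, 25, 27]
19 → replaces 25 → [16, 19, 27]
32 → extends → [16, 19, 27, 32]
25 → replaces 27 → [16, 19, 25, 32]
3 → replaces 16 → [3, 19, 25, 32]
16 → replaces 19 → [3, 16, 25, 32]
31 → replaces 32 → [3, 16, 25, 31]
6 → replaces 16 → [3, 6, 25, 31]
21 → replaces 25 → [3, 6, 21, 31]
10 → replaces 21 → [3, 6, 10, 31]
Longest non-decreasing subsequence has length 4, so deletions = 13 − 4 = 9.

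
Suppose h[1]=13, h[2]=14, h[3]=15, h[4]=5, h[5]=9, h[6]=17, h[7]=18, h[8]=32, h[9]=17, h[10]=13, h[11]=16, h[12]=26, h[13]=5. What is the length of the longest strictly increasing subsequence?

Let dp[i] be the length of the longest such subsequence ending at index i:
i:      1  2  3  4  5  6  7  8  9 10 11 12 13
h[i]:  13 14 15  5  9 17 18 32 17 13 16 26  5
dp:     1  2  3  1  2  4  5  6  4  3  4  6  1
Maximum dp value is 6.

6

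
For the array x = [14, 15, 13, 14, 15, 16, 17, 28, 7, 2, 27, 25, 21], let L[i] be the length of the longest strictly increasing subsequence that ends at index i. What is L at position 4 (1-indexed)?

2

dp[i] = 1 + max{dp[j] : j<i, x[j]<x[i]} (or 1 if no such j):
i:      1  2  3  4  5  6  7  8  9 10 11 12 13
x[i]:  14 15 13 14 15 16 17 28  7  2 27 25 21
dp:     1  2  1  2  3  4  5  6  1  1  6  6  6
At index 4 the value is 2.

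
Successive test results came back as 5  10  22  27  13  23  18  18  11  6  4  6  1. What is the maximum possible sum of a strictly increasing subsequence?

Let S[i] be the best sum of a strictly increasing subsequence ending at i:
i:      1  2  3  4  5  6  7  8  9 10 11 12 13
a[i]:   5 10 22 27 13 23 18 18 11  6  4  6  1
S:      5 15 37 64 28 60 46 46 26 11  4 11  1
Maximum is 64 (e.g. 5 + 10 + 22 + 27).

64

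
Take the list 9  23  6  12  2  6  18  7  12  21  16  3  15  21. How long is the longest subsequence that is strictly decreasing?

4

Negate each value so 'decreasing' becomes 'increasing', then run patience tails on the negated sequence:
-9 → extends → [-9]
-23 → replaces -9 → [-23]
-6 → extends → [-23, -6]
-12 → replaces -6 → [-23, -12]
-2 → extends → [-23, -12, -2]
-6 → replaces -2 → [-23, -12, -6]
-18 → replaces -12 → [-23, -18, -6]
-7 → replaces -6 → [-23, -18, -7]
-12 → replaces -7 → [-23, -18, -12]
-21 → replaces -18 → [-23, -21, -12]
-16 → replaces -12 → [-23, -21, -16]
-3 → extends → [-23, -21, -16, -3]
-15 → replaces -3 → [-23, -21, -16, -15]
-21 → already a tail → [-23, -21, -16, -15]
Four tails, so the longest strictly decreasing subsequence of the original has length 4.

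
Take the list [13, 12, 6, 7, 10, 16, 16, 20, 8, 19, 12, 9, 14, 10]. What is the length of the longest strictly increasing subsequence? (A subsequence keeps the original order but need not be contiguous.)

Track the smallest tail for each achievable length (strict):
13 → extends → [13]
12 → replaces 13 → [12]
6 → replaces 12 → [6]
7 → extends → [6, 7]
10 → extends → [6, 7, 10]
16 → extends → [6, 7, 10, 16]
16 → already a tail → [6, 7, 10, 16]
20 → extends → [6, 7, 10, 16, 20]
8 → replaces 10 → [6, 7, 8, 16, 20]
19 → replaces 20 → [6, 7, 8, 16, 19]
12 → replaces 16 → [6, 7, 8, 12, 19]
9 → replaces 12 → [6, 7, 8, 9, 19]
14 → replaces 19 → [6, 7, 8, 9, 14]
10 → replaces 14 → [6, 7, 8, 9, 10]
Five tails, so the longest strictly increasing subsequence has length 5 (e.g. 6, 7, 10, 16, 20).

5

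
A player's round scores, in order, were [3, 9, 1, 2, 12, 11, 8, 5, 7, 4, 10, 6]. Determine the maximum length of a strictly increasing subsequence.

Track the smallest tail for each achievable length (strict):
3 → extends → [3]
9 → extends → [3, 9]
1 → replaces 3 → [1, 9]
2 → replaces 9 → [1, 2]
12 → extends → [1, 2, 12]
11 → replaces 12 → [1, 2, 11]
8 → replaces 11 → [1, 2, 8]
5 → replaces 8 → [1, 2, 5]
7 → extends → [1, 2, 5, 7]
4 → replaces 5 → [1, 2, 4, 7]
10 → extends → [1, 2, 4, 7, 10]
6 → replaces 7 → [1, 2, 4, 6, 10]
Five tails, so the longest strictly increasing subsequence has length 5 (e.g. 1, 2, 5, 7, 10).

5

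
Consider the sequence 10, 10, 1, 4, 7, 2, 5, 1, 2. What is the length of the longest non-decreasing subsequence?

Let dp[i] be the length of the longest such subsequence ending at index i:
i:      1  2  3  4  5  6  7  8  9
a[i]:  10 10  1  4  7  2  5  1  2
dp:     1  2  1  2  3  2  3  2  3
Maximum dp value is 3.

3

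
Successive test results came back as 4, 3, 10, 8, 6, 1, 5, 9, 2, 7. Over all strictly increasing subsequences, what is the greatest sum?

21

Let S[i] be the best sum of a strictly increasing subsequence ending at i:
i:      1  2  3  4  5  6  7  8  9 10
a[i]:   4  3 10  8  6  1  5  9  2  7
S:      4  3 14 12 10  1  9 21  3 17
Maximum is 21 (e.g. 4 + 8 + 9).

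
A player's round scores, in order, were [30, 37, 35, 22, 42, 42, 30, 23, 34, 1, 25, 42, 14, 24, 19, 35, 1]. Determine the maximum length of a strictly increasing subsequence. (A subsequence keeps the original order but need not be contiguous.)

4

Track the smallest tail for each achievable length (strict):
30 → extends → [30]
37 → extends → [30, 37]
35 → replaces 37 → [30, 35]
22 → replaces 30 → [22, 35]
42 → extends → [22, 35, 42]
42 → already a tail → [22, 35, 42]
30 → replaces 35 → [22, 30, 42]
23 → replaces 30 → [22, 23, 42]
34 → replaces 42 → [22, 23, 34]
1 → replaces 22 → [1, 23, 34]
25 → replaces 34 → [1, 23, 25]
42 → extends → [1, 23, 25, 42]
14 → replaces 23 → [1, 14, 25, 42]
24 → replaces 25 → [1, 14, 24, 42]
19 → replaces 24 → [1, 14, 19, 42]
35 → replaces 42 → [1, 14, 19, 35]
1 → already a tail → [1, 14, 19, 35]
Four tails, so the longest strictly increasing subsequence has length 4 (e.g. 22, 30, 34, 42).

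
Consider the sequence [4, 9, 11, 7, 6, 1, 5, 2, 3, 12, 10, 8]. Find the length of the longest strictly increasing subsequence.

Track the smallest tail for each achievable length (strict):
4 → extends → [4]
9 → extends → [4, 9]
11 → extends → [4, 9, 11]
7 → replaces 9 → [4, 7, 11]
6 → replaces 7 → [4, 6, 11]
1 → replaces 4 → [1, 6, 11]
5 → replaces 6 → [1, 5, 11]
2 → replaces 5 → [1, 2, 11]
3 → replaces 11 → [1, 2, 3]
12 → extends → [1, 2, 3, 12]
10 → replaces 12 → [1, 2, 3, 10]
8 → replaces 10 → [1, 2, 3, 8]
Four tails, so the longest strictly increasing subsequence has length 4 (e.g. 4, 9, 11, 12).

4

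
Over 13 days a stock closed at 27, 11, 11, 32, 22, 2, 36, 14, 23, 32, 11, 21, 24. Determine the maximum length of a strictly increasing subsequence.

Let dp[i] be the length of the longest such subsequence ending at index i:
i:      1  2  3  4  5  6  7  8  9 10 11 12 13
a[i]:  27 11 11 32 22  2 36 14 23 32 11 21 24
dp:     1  1  1  2  2  1  3  2  3  4  2  3  4
Maximum dp value is 4.

4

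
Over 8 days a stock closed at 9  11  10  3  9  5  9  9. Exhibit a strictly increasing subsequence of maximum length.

3, 5, 9

Patience tails give the LIS length; then backtrack through the dp parents:
9 → extends → [9]
11 → extends → [9, 11]
10 → replaces 11 → [9, 10]
3 → replaces 9 → [3, 10]
9 → replaces 10 → [3, 9]
5 → replaces 9 → [3, 5]
9 → extends → [3, 5, 9]
9 → already a tail → [3, 5, 9]
Length 3; one witness is 3, 5, 9.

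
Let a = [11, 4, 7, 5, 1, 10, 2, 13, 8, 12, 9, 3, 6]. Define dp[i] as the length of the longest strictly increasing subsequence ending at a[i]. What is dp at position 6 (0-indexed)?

dp[i] = 1 + max{dp[j] : j<i, a[j]<a[i]} (or 1 if no such j):
i:      0  1  2  3  4  5  6  7  8  9 10 11 12
a[i]:  11  4  7  5  1 10  2 13  8 12  9  3  6
dp:     1  1  2  2  1  3  2  4  3  4  4  3  4
At index 6 the value is 2.

2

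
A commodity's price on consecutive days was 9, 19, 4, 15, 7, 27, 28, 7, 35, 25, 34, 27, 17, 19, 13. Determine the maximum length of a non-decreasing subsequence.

5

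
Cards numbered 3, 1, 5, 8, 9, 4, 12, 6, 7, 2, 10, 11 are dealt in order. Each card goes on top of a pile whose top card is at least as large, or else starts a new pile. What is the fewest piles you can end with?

Place each on the leftmost legal pile:
3 → new pile 1 (tops now [3])
1 → pile 1 (tops now [1])
5 → new pile 2 (tops now [1, 5])
8 → new pile 3 (tops now [1, 5, 8])
9 → new pile 4 (tops now [1, 5, 8, 9])
4 → pile 2 (tops now [1, 4, 8, 9])
12 → new pile 5 (tops now [1, 4, 8, 9, 12])
6 → pile 3 (tops now [1, 4, 6, 9, 12])
7 → pile 4 (tops now [1, 4, 6, 7, 12])
2 → pile 2 (tops now [1, 2, 6, 7, 12])
10 → pile 5 (tops now [1, 2, 6, 7, 10])
11 → new pile 6 (tops now [1, 2, 6, 7, 10, 11])
Six piles.

6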